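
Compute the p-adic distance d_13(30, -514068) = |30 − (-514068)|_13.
d_13(30, -514068) = 1/28561

Step 1 — x − y = 30 − (-514068) = 514098. Step 2 — v_13(514098) = 4 (factor: 514098 = (13^4 · 18); the sign does not affect v_p). Step 3 — |x − y|_13 = 13^{-4} = 1/28561.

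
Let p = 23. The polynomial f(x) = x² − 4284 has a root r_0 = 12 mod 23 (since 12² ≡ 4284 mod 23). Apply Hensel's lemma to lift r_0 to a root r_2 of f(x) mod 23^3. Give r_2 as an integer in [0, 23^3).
r_2 = 9971 (mod 12167)

Hensel's recurrence: r_{i+1} = r_i − f(r_i)·(f′(r_i))^{-1} mod 23^{i+2}, with f′(x) = 2x. Iterate:
  r_0 = 12 (mod 23)
  r_1 = 449 (mod 529)
  r_2 = 9971 (mod 12167)
Final: r_2 = 9971, and one checks f(r_2) ≡ 0 mod 23^3.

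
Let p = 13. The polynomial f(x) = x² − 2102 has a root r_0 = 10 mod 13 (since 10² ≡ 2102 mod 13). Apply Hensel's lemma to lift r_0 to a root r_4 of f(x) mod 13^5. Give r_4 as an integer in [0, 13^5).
r_4 = 314805 (mod 371293)

Hensel's recurrence: r_{i+1} = r_i − f(r_i)·(f′(r_i))^{-1} mod 13^{i+2}, with f′(x) = 2x. Iterate:
  r_0 = 10 (mod 13)
  r_1 = 127 (mod 169)
  r_2 = 634 (mod 2197)
  r_3 = 634 (mod 28561)
  r_4 = 314805 (mod 371293)
Final: r_4 = 314805, and one checks f(r_4) ≡ 0 mod 13^5.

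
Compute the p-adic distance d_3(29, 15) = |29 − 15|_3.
d_3(29, 15) = 1

Step 1 — x − y = 29 − 15 = 14. Step 2 — v_3(14) = 0 (factor: 14 = (3^0 · 14); the sign does not affect v_p). Step 3 — |x − y|_3 = 3^{0} = 1.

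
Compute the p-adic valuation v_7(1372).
v_7(1372) = 3

v_7(n) is the largest exponent k such that 7^k divides n. Factor out: 1372 = 7^3 · 4. (Sign doesn't affect v_p.) So v_7(1372) = 3.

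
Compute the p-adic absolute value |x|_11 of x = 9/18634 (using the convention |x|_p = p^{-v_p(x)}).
|9/18634|_11 = 1331

Step 1 — compute v_11(x) by factoring powers of 11 out of the numerator and denominator: v_11(9/18634) = -3. Step 2 — apply |x|_p = p^{-v_p(x)} = 11^{3} = 1331.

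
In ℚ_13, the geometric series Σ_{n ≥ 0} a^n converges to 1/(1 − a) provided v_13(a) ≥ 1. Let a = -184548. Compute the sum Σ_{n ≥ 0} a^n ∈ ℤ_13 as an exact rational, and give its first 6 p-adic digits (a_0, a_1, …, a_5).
Σ a^n = 1/(1 − a) = 1/184549;  first 6 digits = (1, 0, 0, 7, 6, 12)

v_13(a) = 3 ≥ 1, so the series converges in ℤ_13 to 1/(1 − a) = 1/(1 − (-184548)) = 1/184549. Expand this rational in ℤ_13: compute digits iteratively via d_i = x_i mod 13, x_{i+1} = (x_i − d_i)/13. The first 6 digits are (1, 0, 0, 7, 6, 12).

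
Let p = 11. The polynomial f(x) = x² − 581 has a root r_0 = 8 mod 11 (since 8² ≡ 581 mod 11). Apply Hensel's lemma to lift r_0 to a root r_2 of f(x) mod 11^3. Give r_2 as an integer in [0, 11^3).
r_2 = 184 (mod 1331)

Hensel's recurrence: r_{i+1} = r_i − f(r_i)·(f′(r_i))^{-1} mod 11^{i+2}, with f′(x) = 2x. Iterate:
  r_0 = 8 (mod 11)
  r_1 = 63 (mod 121)
  r_2 = 184 (mod 1331)
Final: r_2 = 184, and one checks f(r_2) ≡ 0 mod 11^3.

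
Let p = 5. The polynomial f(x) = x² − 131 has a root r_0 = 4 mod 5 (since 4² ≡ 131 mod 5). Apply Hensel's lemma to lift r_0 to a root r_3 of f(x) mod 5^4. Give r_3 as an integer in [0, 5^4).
r_3 = 359 (mod 625)

Hensel's recurrence: r_{i+1} = r_i − f(r_i)·(f′(r_i))^{-1} mod 5^{i+2}, with f′(x) = 2x. Iterate:
  r_0 = 4 (mod 5)
  r_1 = 9 (mod 25)
  r_2 = 109 (mod 125)
  r_3 = 359 (mod 625)
Final: r_3 = 359, and one checks f(r_3) ≡ 0 mod 5^4.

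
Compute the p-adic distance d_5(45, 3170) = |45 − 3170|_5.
d_5(45, 3170) = 1/3125

Step 1 — x − y = 45 − 3170 = -3125. Step 2 — v_5(-3125) = 5 (factor: -3125 = −(5^5 · 1); the sign does not affect v_p). Step 3 — |x − y|_5 = 5^{-5} = 1/3125.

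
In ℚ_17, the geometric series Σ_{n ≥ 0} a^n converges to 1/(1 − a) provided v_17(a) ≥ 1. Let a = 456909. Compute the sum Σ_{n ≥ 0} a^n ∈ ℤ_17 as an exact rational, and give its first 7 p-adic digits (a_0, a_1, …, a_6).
Σ a^n = 1/(1 − a) = -1/456908;  first 7 digits = (1, 0, 0, 8, 5, 0, 13)

v_17(a) = 3 ≥ 1, so the series converges in ℤ_17 to 1/(1 − a) = 1/(1 − 456909) = -1/456908. Expand this rational in ℤ_17: compute digits iteratively via d_i = x_i mod 17, x_{i+1} = (x_i − d_i)/17. The first 7 digits are (1, 0, 0, 8, 5, 0, 13).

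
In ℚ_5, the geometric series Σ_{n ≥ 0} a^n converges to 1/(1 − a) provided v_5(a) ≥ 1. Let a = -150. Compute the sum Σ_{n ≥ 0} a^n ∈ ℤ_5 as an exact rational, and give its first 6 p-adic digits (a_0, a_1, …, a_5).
Σ a^n = 1/(1 − a) = 1/151;  first 6 digits = (1, 0, 4, 3, 0, 2)

v_5(a) = 2 ≥ 1, so the series converges in ℤ_5 to 1/(1 − a) = 1/(1 − (-150)) = 1/151. Expand this rational in ℤ_5: compute digits iteratively via d_i = x_i mod 5, x_{i+1} = (x_i − d_i)/5. The first 6 digits are (1, 0, 4, 3, 0, 2).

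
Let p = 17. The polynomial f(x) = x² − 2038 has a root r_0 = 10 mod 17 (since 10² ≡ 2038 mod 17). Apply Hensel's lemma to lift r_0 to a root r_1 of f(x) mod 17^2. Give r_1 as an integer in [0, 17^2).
r_1 = 78 (mod 289)

Hensel's recurrence: r_{i+1} = r_i − f(r_i)·(f′(r_i))^{-1} mod 17^{i+2}, with f′(x) = 2x. Iterate:
  r_0 = 10 (mod 17)
  r_1 = 78 (mod 289)
Final: r_1 = 78, and one checks f(r_1) ≡ 0 mod 17^2.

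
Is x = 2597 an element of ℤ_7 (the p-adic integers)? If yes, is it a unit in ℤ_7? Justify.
x ∈ ℤ_7 but not a unit; v_7(x) = 2 > 0

ℤ_7 = {x ∈ ℚ_7 : v_7(x) ≥ 0} and ℤ_7^× = {x ∈ ℤ_7 : v_7(x) = 0}. Here v_7(2597) = v_7(num) − v_7(den) = 2; compare against these criteria.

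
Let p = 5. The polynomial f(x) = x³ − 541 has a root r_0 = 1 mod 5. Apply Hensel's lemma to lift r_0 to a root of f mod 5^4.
r_3 = 281 (mod 625)

Hensel: r_{i+1} = r_i − f(r_i)/f′(r_i) mod 5^{i+2}, where f′(x) = 3x². Iterate:
  r_0 = 1 (mod 5)
  r_1 = 6 (mod 25)
  r_2 = 31 (mod 125)
  r_3 = 281 (mod 625)
Final: r = 281 with f(r) ≡ 0 mod 5^4.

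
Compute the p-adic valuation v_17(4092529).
v_17(4092529) = 4

v_17(n) is the largest exponent k such that 17^k divides n. Factor out: 4092529 = 17^4 · 49. (Sign doesn't affect v_p.) So v_17(4092529) = 4.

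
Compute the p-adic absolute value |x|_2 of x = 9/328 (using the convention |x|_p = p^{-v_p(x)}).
|9/328|_2 = 8

Step 1 — compute v_2(x) by factoring powers of 2 out of the numerator and denominator: v_2(9/328) = -3. Step 2 — apply |x|_p = p^{-v_p(x)} = 2^{3} = 8.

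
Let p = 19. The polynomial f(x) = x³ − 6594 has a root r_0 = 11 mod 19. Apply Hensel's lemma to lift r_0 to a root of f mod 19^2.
r_1 = 296 (mod 361)

Hensel: r_{i+1} = r_i − f(r_i)/f′(r_i) mod 19^{i+2}, where f′(x) = 3x². Iterate:
  r_0 = 11 (mod 19)
  r_1 = 296 (mod 361)
Final: r = 296 with f(r) ≡ 0 mod 19^2.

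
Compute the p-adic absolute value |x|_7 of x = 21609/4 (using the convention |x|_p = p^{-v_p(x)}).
|21609/4|_7 = 1/2401

Step 1 — compute v_7(x) by factoring powers of 7 out of the numerator and denominator: v_7(21609/4) = 4. Step 2 — apply |x|_p = p^{-v_p(x)} = 7^{-4} = 1/2401.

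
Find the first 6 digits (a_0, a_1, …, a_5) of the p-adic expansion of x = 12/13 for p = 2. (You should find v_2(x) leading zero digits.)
(a_0, …, a_5) = (0, 0, 1, 1, 1, 1)

v_2(12/13) = 2, so a_0 = ... = a_1 = 0. Factor out: x = 2^2 · u with u = 3/13 a unit in ℤ_2. Expand u iteratively via a_{v+i} = u_i mod 2, u_{i+1} = (u_i − a_{v+i})/2:
  u_0 = 3/13;  a_2 = 1;  u_1 = (u_0 − 1)/2 = -5/13
  u_1 = -5/13;  a_3 = 1;  u_2 = (u_1 − 1)/2 = -9/13
  u_2 = -9/13;  a_4 = 1;  u_3 = (u_2 − 1)/2 = -11/13
  u_3 = -11/13;  a_5 = 1;  u_4 = (u_3 − 1)/2 = -12/13
Digits: (0, 0, 1, 1, 1, 1).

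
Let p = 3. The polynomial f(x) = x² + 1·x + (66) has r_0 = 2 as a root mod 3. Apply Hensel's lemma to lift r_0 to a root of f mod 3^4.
r_3 = 20 (mod 81)

Hensel: r_{i+1} = r_i − f(r_i)·(f′(r_i))^{-1} mod 3^{i+2}, f′(x) = 2x + 1. Iterate:
  r_0 = 2 (mod 3)
  r_1 = 2 (mod 9)
  r_2 = 20 (mod 27)
  r_3 = 20 (mod 81)
Final: r = 20 satisfies f(r) ≡ 0 mod 3^4.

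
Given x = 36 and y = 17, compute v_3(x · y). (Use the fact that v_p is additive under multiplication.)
v_3(612) = 2

v_p(x) = 2 (factor: 36 = 3^2 · 4); v_p(y) = 0 (factor: 17 = 3^0 · 17). Additivity: v_p(xy) = v_p(x) + v_p(y) = 2 + 0 = 2. (Direct check: xy = 612 = 3^2 · (68).)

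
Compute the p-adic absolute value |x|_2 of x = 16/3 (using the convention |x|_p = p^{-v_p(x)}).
|16/3|_2 = 1/16

Step 1 — compute v_2(x) by factoring powers of 2 out of the numerator and denominator: v_2(16/3) = 4. Step 2 — apply |x|_p = p^{-v_p(x)} = 2^{-4} = 1/16.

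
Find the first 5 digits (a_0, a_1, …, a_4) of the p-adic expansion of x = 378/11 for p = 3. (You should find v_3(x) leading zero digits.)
(a_0, …, a_4) = (0, 0, 0, 1, 2)

v_3(378/11) = 3, so a_0 = ... = a_2 = 0. Factor out: x = 3^3 · u with u = 14/11 a unit in ℤ_3. Expand u iteratively via a_{v+i} = u_i mod 3, u_{i+1} = (u_i − a_{v+i})/3:
  u_0 = 14/11;  a_3 = 1;  u_1 = (u_0 − 1)/3 = 1/11
  u_1 = 1/11;  a_4 = 2;  u_2 = (u_1 − 2)/3 = -7/11
Digits: (0, 0, 0, 1, 2).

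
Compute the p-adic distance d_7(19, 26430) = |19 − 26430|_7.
d_7(19, 26430) = 1/2401

Step 1 — x − y = 19 − 26430 = -26411. Step 2 — v_7(-26411) = 4 (factor: -26411 = −(7^4 · 11); the sign does not affect v_p). Step 3 — |x − y|_7 = 7^{-4} = 1/2401.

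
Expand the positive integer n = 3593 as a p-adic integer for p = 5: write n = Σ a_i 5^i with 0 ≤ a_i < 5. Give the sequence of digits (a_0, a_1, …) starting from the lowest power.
(a_0, a_1, …) = (3, 3, 3, 3, 0, 1)

Repeated division by 5 gives the digits low-to-high: 3593 = 3 + 3·5^1 + 3·5^2 + 3·5^3 + 1·5^5. Digit sequence: (3, 3, 3, 3, 0, 1).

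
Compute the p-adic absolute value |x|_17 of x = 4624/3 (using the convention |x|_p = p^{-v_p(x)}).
|4624/3|_17 = 1/289

Step 1 — compute v_17(x) by factoring powers of 17 out of the numerator and denominator: v_17(4624/3) = 2. Step 2 — apply |x|_p = p^{-v_p(x)} = 17^{-2} = 1/289.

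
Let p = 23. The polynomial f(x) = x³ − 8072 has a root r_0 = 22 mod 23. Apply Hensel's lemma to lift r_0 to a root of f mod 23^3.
r_2 = 4806 (mod 12167)

Hensel: r_{i+1} = r_i − f(r_i)/f′(r_i) mod 23^{i+2}, where f′(x) = 3x². Iterate:
  r_0 = 22 (mod 23)
  r_1 = 45 (mod 529)
  r_2 = 4806 (mod 12167)
Final: r = 4806 with f(r) ≡ 0 mod 23^3.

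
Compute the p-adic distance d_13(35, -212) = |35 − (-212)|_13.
d_13(35, -212) = 1/13

Step 1 — x − y = 35 − (-212) = 247. Step 2 — v_13(247) = 1 (factor: 247 = (13^1 · 19); the sign does not affect v_p). Step 3 — |x − y|_13 = 13^{-1} = 1/13.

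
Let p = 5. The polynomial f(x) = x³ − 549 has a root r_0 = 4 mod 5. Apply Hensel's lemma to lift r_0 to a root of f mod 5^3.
r_2 = 99 (mod 125)

Hensel: r_{i+1} = r_i − f(r_i)/f′(r_i) mod 5^{i+2}, where f′(x) = 3x². Iterate:
  r_0 = 4 (mod 5)
  r_1 = 24 (mod 25)
  r_2 = 99 (mod 125)
Final: r = 99 with f(r) ≡ 0 mod 5^3.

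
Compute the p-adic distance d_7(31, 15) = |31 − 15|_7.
d_7(31, 15) = 1

Step 1 — x − y = 31 − 15 = 16. Step 2 — v_7(16) = 0 (factor: 16 = (7^0 · 16); the sign does not affect v_p). Step 3 — |x − y|_7 = 7^{0} = 1.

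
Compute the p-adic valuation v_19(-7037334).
v_19(-7037334) = 4

v_19(n) is the largest exponent k such that 19^k divides n. Factor out: -7037334 = -19^4 · 54. (Sign doesn't affect v_p.) So v_19(-7037334) = 4.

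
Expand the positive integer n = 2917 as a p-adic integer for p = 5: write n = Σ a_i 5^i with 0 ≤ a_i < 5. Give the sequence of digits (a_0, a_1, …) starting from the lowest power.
(a_0, a_1, …) = (2, 3, 1, 3, 4)

Repeated division by 5 gives the digits low-to-high: 2917 = 2 + 3·5^1 + 1·5^2 + 3·5^3 + 4·5^4. Digit sequence: (2, 3, 1, 3, 4).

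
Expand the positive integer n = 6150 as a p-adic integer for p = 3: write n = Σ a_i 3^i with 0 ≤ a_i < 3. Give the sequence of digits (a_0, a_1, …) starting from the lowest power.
(a_0, a_1, …) = (0, 1, 2, 2, 0, 1, 2, 2)

Repeated division by 3 gives the digits low-to-high: 6150 = 1·3^1 + 2·3^2 + 2·3^3 + 1·3^5 + 2·3^6 + 2·3^7. Digit sequence: (0, 1, 2, 2, 0, 1, 2, 2).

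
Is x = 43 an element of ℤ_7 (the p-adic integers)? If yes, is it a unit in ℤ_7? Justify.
x ∈ ℤ_7^× (unit); v_7(x) = 0

ℤ_7 = {x ∈ ℚ_7 : v_7(x) ≥ 0} and ℤ_7^× = {x ∈ ℤ_7 : v_7(x) = 0}. Here v_7(43) = v_7(num) − v_7(den) = 0; compare against these criteria.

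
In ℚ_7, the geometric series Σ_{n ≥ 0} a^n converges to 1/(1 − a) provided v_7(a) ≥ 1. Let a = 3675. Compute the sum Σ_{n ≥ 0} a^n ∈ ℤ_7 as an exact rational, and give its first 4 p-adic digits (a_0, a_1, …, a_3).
Σ a^n = 1/(1 − a) = -1/3674;  first 4 digits = (1, 0, 5, 3)

v_7(a) = 2 ≥ 1, so the series converges in ℤ_7 to 1/(1 − a) = 1/(1 − 3675) = -1/3674. Expand this rational in ℤ_7: compute digits iteratively via d_i = x_i mod 7, x_{i+1} = (x_i − d_i)/7. The first 4 digits are (1, 0, 5, 3).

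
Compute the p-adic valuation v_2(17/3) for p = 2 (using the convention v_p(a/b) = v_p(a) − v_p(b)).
v_2(17/3) = 0

Factor powers of 2 from the numerator and denominator of the reduced fraction: 17 = 2^0 · 17 and 3 = 2^0 · 3. Apply v_p(a/b) = v_p(a) − v_p(b): v_2(17/3) = 0 − 0 = 0.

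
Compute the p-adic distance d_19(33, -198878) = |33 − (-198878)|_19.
d_19(33, -198878) = 1/6859

Step 1 — x − y = 33 − (-198878) = 198911. Step 2 — v_19(198911) = 3 (factor: 198911 = (19^3 · 29); the sign does not affect v_p). Step 3 — |x − y|_19 = 19^{-3} = 1/6859.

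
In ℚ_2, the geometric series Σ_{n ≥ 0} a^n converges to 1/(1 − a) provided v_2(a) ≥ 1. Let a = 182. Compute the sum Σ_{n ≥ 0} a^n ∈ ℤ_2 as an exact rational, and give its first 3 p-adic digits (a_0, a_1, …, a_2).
Σ a^n = 1/(1 − a) = -1/181;  first 3 digits = (1, 1, 0)

v_2(a) = 1 ≥ 1, so the series converges in ℤ_2 to 1/(1 − a) = 1/(1 − 182) = -1/181. Expand this rational in ℤ_2: compute digits iteratively via d_i = x_i mod 2, x_{i+1} = (x_i − d_i)/2. The first 3 digits are (1, 1, 0).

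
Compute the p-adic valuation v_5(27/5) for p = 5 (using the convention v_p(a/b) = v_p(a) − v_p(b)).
v_5(27/5) = -1

Factor powers of 5 from the numerator and denominator of the reduced fraction: 27 = 5^0 · 27 and 5 = 5^1 · 1. Apply v_p(a/b) = v_p(a) − v_p(b): v_5(27/5) = 0 − 1 = -1.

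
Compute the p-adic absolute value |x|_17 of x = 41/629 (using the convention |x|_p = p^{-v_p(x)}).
|41/629|_17 = 17

Step 1 — compute v_17(x) by factoring powers of 17 out of the numerator and denominator: v_17(41/629) = -1. Step 2 — apply |x|_p = p^{-v_p(x)} = 17^{1} = 17.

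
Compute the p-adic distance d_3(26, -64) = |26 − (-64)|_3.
d_3(26, -64) = 1/9

Step 1 — x − y = 26 − (-64) = 90. Step 2 — v_3(90) = 2 (factor: 90 = (3^2 · 10); the sign does not affect v_p). Step 3 — |x − y|_3 = 3^{-2} = 1/9.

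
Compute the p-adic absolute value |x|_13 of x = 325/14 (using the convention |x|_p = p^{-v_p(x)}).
|325/14|_13 = 1/13

Step 1 — compute v_13(x) by factoring powers of 13 out of the numerator and denominator: v_13(325/14) = 1. Step 2 — apply |x|_p = p^{-v_p(x)} = 13^{-1} = 1/13.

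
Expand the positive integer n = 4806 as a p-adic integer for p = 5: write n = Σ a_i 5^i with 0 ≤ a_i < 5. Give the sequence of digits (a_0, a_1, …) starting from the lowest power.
(a_0, a_1, …) = (1, 1, 2, 3, 2, 1)

Repeated division by 5 gives the digits low-to-high: 4806 = 1 + 1·5^1 + 2·5^2 + 3·5^3 + 2·5^4 + 1·5^5. Digit sequence: (1, 1, 2, 3, 2, 1).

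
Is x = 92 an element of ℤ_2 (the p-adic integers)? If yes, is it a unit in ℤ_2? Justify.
x ∈ ℤ_2 but not a unit; v_2(x) = 2 > 0

ℤ_2 = {x ∈ ℚ_2 : v_2(x) ≥ 0} and ℤ_2^× = {x ∈ ℤ_2 : v_2(x) = 0}. Here v_2(92) = v_2(num) − v_2(den) = 2; compare against these criteria.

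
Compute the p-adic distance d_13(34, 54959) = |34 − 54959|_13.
d_13(34, 54959) = 1/2197

Step 1 — x − y = 34 − 54959 = -54925. Step 2 — v_13(-54925) = 3 (factor: -54925 = −(13^3 · 25); the sign does not affect v_p). Step 3 — |x − y|_13 = 13^{-3} = 1/2197.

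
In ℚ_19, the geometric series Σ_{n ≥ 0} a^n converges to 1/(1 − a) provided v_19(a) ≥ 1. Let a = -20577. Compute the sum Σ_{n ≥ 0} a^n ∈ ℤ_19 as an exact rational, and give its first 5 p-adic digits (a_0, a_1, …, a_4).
Σ a^n = 1/(1 − a) = 1/20578;  first 5 digits = (1, 0, 0, 16, 18)

v_19(a) = 3 ≥ 1, so the series converges in ℤ_19 to 1/(1 − a) = 1/(1 − (-20577)) = 1/20578. Expand this rational in ℤ_19: compute digits iteratively via d_i = x_i mod 19, x_{i+1} = (x_i − d_i)/19. The first 5 digits are (1, 0, 0, 16, 18).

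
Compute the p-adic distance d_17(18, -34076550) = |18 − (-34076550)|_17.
d_17(18, -34076550) = 1/1419857

Step 1 — x − y = 18 − (-34076550) = 34076568. Step 2 — v_17(34076568) = 5 (factor: 34076568 = (17^5 · 24); the sign does not affect v_p). Step 3 — |x − y|_17 = 17^{-5} = 1/1419857.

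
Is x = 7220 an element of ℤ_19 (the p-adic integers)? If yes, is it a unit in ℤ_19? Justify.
x ∈ ℤ_19 but not a unit; v_19(x) = 2 > 0

ℤ_19 = {x ∈ ℚ_19 : v_19(x) ≥ 0} and ℤ_19^× = {x ∈ ℤ_19 : v_19(x) = 0}. Here v_19(7220) = v_19(num) − v_19(den) = 2; compare against these criteria.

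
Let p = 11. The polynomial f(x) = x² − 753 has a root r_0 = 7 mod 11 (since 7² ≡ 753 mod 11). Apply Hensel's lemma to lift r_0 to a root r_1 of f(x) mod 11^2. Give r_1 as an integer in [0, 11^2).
r_1 = 40 (mod 121)

Hensel's recurrence: r_{i+1} = r_i − f(r_i)·(f′(r_i))^{-1} mod 11^{i+2}, with f′(x) = 2x. Iterate:
  r_0 = 7 (mod 11)
  r_1 = 40 (mod 121)
Final: r_1 = 40, and one checks f(r_1) ≡ 0 mod 11^2.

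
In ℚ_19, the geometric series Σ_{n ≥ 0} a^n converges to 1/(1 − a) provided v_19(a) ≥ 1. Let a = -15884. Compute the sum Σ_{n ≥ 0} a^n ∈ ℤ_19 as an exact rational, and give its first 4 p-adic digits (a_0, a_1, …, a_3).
Σ a^n = 1/(1 − a) = 1/15885;  first 4 digits = (1, 0, 13, 16)

v_19(a) = 2 ≥ 1, so the series converges in ℤ_19 to 1/(1 − a) = 1/(1 − (-15884)) = 1/15885. Expand this rational in ℤ_19: compute digits iteratively via d_i = x_i mod 19, x_{i+1} = (x_i − d_i)/19. The first 4 digits are (1, 0, 13, 16).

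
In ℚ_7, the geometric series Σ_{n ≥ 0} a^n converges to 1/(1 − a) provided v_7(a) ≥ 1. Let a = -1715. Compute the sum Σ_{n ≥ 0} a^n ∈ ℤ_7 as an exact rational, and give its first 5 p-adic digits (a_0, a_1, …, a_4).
Σ a^n = 1/(1 − a) = 1/1716;  first 5 digits = (1, 0, 0, 2, 6)

v_7(a) = 3 ≥ 1, so the series converges in ℤ_7 to 1/(1 − a) = 1/(1 − (-1715)) = 1/1716. Expand this rational in ℤ_7: compute digits iteratively via d_i = x_i mod 7, x_{i+1} = (x_i − d_i)/7. The first 5 digits are (1, 0, 0, 2, 6).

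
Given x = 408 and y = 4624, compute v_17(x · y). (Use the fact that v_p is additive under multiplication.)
v_17(1886592) = 3

v_p(x) = 1 (factor: 408 = 17^1 · 24); v_p(y) = 2 (factor: 4624 = 17^2 · 16). Additivity: v_p(xy) = v_p(x) + v_p(y) = 1 + 2 = 3. (Direct check: xy = 1886592 = 17^3 · (384).)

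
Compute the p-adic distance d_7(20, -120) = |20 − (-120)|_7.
d_7(20, -120) = 1/7

Step 1 — x − y = 20 − (-120) = 140. Step 2 — v_7(140) = 1 (factor: 140 = (7^1 · 20); the sign does not affect v_p). Step 3 — |x − y|_7 = 7^{-1} = 1/7.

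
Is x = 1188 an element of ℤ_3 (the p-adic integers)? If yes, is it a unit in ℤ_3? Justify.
x ∈ ℤ_3 but not a unit; v_3(x) = 3 > 0

ℤ_3 = {x ∈ ℚ_3 : v_3(x) ≥ 0} and ℤ_3^× = {x ∈ ℤ_3 : v_3(x) = 0}. Here v_3(1188) = v_3(num) − v_3(den) = 3; compare against these criteria.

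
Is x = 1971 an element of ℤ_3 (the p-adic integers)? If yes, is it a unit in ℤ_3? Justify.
x ∈ ℤ_3 but not a unit; v_3(x) = 3 > 0

ℤ_3 = {x ∈ ℚ_3 : v_3(x) ≥ 0} and ℤ_3^× = {x ∈ ℤ_3 : v_3(x) = 0}. Here v_3(1971) = v_3(num) − v_3(den) = 3; compare against these criteria.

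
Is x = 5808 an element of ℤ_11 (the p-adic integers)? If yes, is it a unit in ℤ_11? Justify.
x ∈ ℤ_11 but not a unit; v_11(x) = 2 > 0

ℤ_11 = {x ∈ ℚ_11 : v_11(x) ≥ 0} and ℤ_11^× = {x ∈ ℤ_11 : v_11(x) = 0}. Here v_11(5808) = v_11(num) − v_11(den) = 2; compare against these criteria.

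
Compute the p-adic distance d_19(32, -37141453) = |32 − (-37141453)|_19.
d_19(32, -37141453) = 1/2476099

Step 1 — x − y = 32 − (-37141453) = 37141485. Step 2 — v_19(37141485) = 5 (factor: 37141485 = (19^5 · 15); the sign does not affect v_p). Step 3 — |x − y|_19 = 19^{-5} = 1/2476099.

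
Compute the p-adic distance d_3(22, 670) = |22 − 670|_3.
d_3(22, 670) = 1/81

Step 1 — x − y = 22 − 670 = -648. Step 2 — v_3(-648) = 4 (factor: -648 = −(3^4 · 8); the sign does not affect v_p). Step 3 — |x − y|_3 = 3^{-4} = 1/81.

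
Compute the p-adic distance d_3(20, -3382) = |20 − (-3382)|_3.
d_3(20, -3382) = 1/243

Step 1 — x − y = 20 − (-3382) = 3402. Step 2 — v_3(3402) = 5 (factor: 3402 = (3^5 · 14); the sign does not affect v_p). Step 3 — |x − y|_3 = 3^{-5} = 1/243.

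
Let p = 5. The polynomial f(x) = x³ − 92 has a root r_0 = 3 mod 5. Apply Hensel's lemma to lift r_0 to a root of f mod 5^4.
r_3 = 423 (mod 625)

Hensel: r_{i+1} = r_i − f(r_i)/f′(r_i) mod 5^{i+2}, where f′(x) = 3x². Iterate:
  r_0 = 3 (mod 5)
  r_1 = 23 (mod 25)
  r_2 = 48 (mod 125)
  r_3 = 423 (mod 625)
Final: r = 423 with f(r) ≡ 0 mod 5^4.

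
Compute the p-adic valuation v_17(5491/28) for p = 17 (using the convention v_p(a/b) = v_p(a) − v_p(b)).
v_17(5491/28) = 2

Factor powers of 17 from the numerator and denominator of the reduced fraction: 5491 = 17^2 · 19 and 28 = 17^0 · 28. Apply v_p(a/b) = v_p(a) − v_p(b): v_17(5491/28) = 2 − 0 = 2.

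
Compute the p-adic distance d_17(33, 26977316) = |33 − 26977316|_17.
d_17(33, 26977316) = 1/1419857

Step 1 — x − y = 33 − 26977316 = -26977283. Step 2 — v_17(-26977283) = 5 (factor: -26977283 = −(17^5 · 19); the sign does not affect v_p). Step 3 — |x − y|_17 = 17^{-5} = 1/1419857.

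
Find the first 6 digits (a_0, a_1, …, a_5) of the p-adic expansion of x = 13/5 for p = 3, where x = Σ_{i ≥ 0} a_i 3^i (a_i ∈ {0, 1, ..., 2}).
(a_0, …, a_5) = (2, 2, 0, 1, 2, 1)

v_3(13/5) = 0 (numerator and denominator both coprime to 3), so x ∈ ℤ_3^×. Compute digits iteratively via a_i = x_i mod 3, x_{i+1} = (x_i − a_i)/3, with x_0 = x:
  x_0 = 13/5;  a_0 = 2;  x_1 = (x_0 − 2)/3 = 1/5
  x_1 = 1/5;  a_1 = 2;  x_2 = (x_1 − 2)/3 = -3/5
  x_2 = -3/5;  a_2 = 0;  x_3 = (x_2 − 0)/3 = -1/5
  x_3 = -1/5;  a_3 = 1;  x_4 = (x_3 − 1)/3 = -2/5
  x_4 = -2/5;  a_4 = 2;  x_5 = (x_4 − 2)/3 = -4/5
  x_5 = -4/5;  a_5 = 1;  x_6 = (x_5 − 1)/3 = -3/5
Digits: (2, 2, 0, 1, 2, 1).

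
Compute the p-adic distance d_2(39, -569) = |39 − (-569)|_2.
d_2(39, -569) = 1/32

Step 1 — x − y = 39 − (-569) = 608. Step 2 — v_2(608) = 5 (factor: 608 = (2^5 · 19); the sign does not affect v_p). Step 3 — |x − y|_2 = 2^{-5} = 1/32.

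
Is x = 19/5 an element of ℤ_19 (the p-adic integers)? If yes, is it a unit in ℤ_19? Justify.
x ∈ ℤ_19 but not a unit; v_19(x) = 1 > 0

ℤ_19 = {x ∈ ℚ_19 : v_19(x) ≥ 0} and ℤ_19^× = {x ∈ ℤ_19 : v_19(x) = 0}. Here v_19(19/5) = v_19(num) − v_19(den) = 1; compare against these criteria.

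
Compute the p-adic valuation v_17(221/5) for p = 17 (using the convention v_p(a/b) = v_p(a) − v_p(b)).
v_17(221/5) = 1

Factor powers of 17 from the numerator and denominator of the reduced fraction: 221 = 17^1 · 13 and 5 = 17^0 · 5. Apply v_p(a/b) = v_p(a) − v_p(b): v_17(221/5) = 1 − 0 = 1.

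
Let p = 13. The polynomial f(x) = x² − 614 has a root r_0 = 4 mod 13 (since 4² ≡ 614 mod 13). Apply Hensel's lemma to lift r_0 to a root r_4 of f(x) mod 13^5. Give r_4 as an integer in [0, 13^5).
r_4 = 39836 (mod 371293)

Hensel's recurrence: r_{i+1} = r_i − f(r_i)·(f′(r_i))^{-1} mod 13^{i+2}, with f′(x) = 2x. Iterate:
  r_0 = 4 (mod 13)
  r_1 = 121 (mod 169)
  r_2 = 290 (mod 2197)
  r_3 = 11275 (mod 28561)
  r_4 = 39836 (mod 371293)
Final: r_4 = 39836, and one checks f(r_4) ≡ 0 mod 13^5.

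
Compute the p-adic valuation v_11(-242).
v_11(-242) = 2

v_11(n) is the largest exponent k such that 11^k divides n. Factor out: -242 = -11^2 · 2. (Sign doesn't affect v_p.) So v_11(-242) = 2.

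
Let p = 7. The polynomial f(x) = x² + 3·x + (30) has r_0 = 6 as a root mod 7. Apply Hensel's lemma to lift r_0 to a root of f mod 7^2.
r_1 = 20 (mod 49)

Hensel: r_{i+1} = r_i − f(r_i)·(f′(r_i))^{-1} mod 7^{i+2}, f′(x) = 2x + 3. Iterate:
  r_0 = 6 (mod 7)
  r_1 = 20 (mod 49)
Final: r = 20 satisfies f(r) ≡ 0 mod 7^2.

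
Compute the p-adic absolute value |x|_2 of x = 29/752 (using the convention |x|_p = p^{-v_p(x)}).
|29/752|_2 = 16

Step 1 — compute v_2(x) by factoring powers of 2 out of the numerator and denominator: v_2(29/752) = -4. Step 2 — apply |x|_p = p^{-v_p(x)} = 2^{4} = 16.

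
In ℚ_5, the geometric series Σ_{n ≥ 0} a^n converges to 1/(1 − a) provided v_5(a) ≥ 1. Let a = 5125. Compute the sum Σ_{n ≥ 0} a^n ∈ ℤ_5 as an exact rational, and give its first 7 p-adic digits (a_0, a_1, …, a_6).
Σ a^n = 1/(1 − a) = -1/5124;  first 7 digits = (1, 0, 0, 1, 3, 1, 1)

v_5(a) = 3 ≥ 1, so the series converges in ℤ_5 to 1/(1 − a) = 1/(1 − 5125) = -1/5124. Expand this rational in ℤ_5: compute digits iteratively via d_i = x_i mod 5, x_{i+1} = (x_i − d_i)/5. The first 7 digits are (1, 0, 0, 1, 3, 1, 1).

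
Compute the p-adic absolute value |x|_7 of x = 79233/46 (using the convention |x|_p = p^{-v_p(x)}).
|79233/46|_7 = 1/2401

Step 1 — compute v_7(x) by factoring powers of 7 out of the numerator and denominator: v_7(79233/46) = 4. Step 2 — apply |x|_p = p^{-v_p(x)} = 7^{-4} = 1/2401.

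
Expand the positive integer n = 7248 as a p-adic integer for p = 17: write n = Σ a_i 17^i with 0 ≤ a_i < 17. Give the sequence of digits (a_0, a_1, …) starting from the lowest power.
(a_0, a_1, …) = (6, 1, 8, 1)

Repeated division by 17 gives the digits low-to-high: 7248 = 6 + 1·17^1 + 8·17^2 + 1·17^3. Digit sequence: (6, 1, 8, 1).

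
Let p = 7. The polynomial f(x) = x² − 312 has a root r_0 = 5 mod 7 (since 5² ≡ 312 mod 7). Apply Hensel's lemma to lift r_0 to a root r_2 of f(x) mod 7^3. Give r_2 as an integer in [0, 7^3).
r_2 = 117 (mod 343)

Hensel's recurrence: r_{i+1} = r_i − f(r_i)·(f′(r_i))^{-1} mod 7^{i+2}, with f′(x) = 2x. Iterate:
  r_0 = 5 (mod 7)
  r_1 = 19 (mod 49)
  r_2 = 117 (mod 343)
Final: r_2 = 117, and one checks f(r_2) ≡ 0 mod 7^3.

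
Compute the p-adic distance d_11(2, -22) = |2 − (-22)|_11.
d_11(2, -22) = 1

Step 1 — x − y = 2 − (-22) = 24. Step 2 — v_11(24) = 0 (factor: 24 = (11^0 · 24); the sign does not affect v_p). Step 3 — |x − y|_11 = 11^{0} = 1.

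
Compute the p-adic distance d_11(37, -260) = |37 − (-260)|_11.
d_11(37, -260) = 1/11

Step 1 — x − y = 37 − (-260) = 297. Step 2 — v_11(297) = 1 (factor: 297 = (11^1 · 27); the sign does not affect v_p). Step 3 — |x − y|_11 = 11^{-1} = 1/11.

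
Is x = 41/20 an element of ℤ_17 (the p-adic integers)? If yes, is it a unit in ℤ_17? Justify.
x ∈ ℤ_17^× (unit); v_17(x) = 0

ℤ_17 = {x ∈ ℚ_17 : v_17(x) ≥ 0} and ℤ_17^× = {x ∈ ℤ_17 : v_17(x) = 0}. Here v_17(41/20) = v_17(num) − v_17(den) = 0; compare against these criteria.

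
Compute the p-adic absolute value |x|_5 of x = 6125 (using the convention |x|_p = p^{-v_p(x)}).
|6125|_5 = 1/125

Step 1 — compute v_5(x) by factoring powers of 5 out of the numerator and denominator: v_5(6125) = 3. Step 2 — apply |x|_p = p^{-v_p(x)} = 5^{-3} = 1/125.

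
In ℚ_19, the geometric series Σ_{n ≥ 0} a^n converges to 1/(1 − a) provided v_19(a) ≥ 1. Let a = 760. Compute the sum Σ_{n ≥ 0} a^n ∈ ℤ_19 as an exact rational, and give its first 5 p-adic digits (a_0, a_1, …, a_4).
Σ a^n = 1/(1 − a) = -1/759;  first 5 digits = (1, 2, 6, 16, 6)

v_19(a) = 1 ≥ 1, so the series converges in ℤ_19 to 1/(1 − a) = 1/(1 − 760) = -1/759. Expand this rational in ℤ_19: compute digits iteratively via d_i = x_i mod 19, x_{i+1} = (x_i − d_i)/19. The first 5 digits are (1, 2, 6, 16, 6).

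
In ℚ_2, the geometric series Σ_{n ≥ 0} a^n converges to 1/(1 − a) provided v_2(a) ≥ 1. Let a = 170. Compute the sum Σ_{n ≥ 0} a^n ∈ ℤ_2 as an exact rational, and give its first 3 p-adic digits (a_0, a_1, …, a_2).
Σ a^n = 1/(1 − a) = -1/169;  first 3 digits = (1, 1, 1)

v_2(a) = 1 ≥ 1, so the series converges in ℤ_2 to 1/(1 − a) = 1/(1 − 170) = -1/169. Expand this rational in ℤ_2: compute digits iteratively via d_i = x_i mod 2, x_{i+1} = (x_i − d_i)/2. The first 3 digits are (1, 1, 1).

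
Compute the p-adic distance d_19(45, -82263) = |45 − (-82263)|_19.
d_19(45, -82263) = 1/6859

Step 1 — x − y = 45 − (-82263) = 82308. Step 2 — v_19(82308) = 3 (factor: 82308 = (19^3 · 12); the sign does not affect v_p). Step 3 — |x − y|_19 = 19^{-3} = 1/6859.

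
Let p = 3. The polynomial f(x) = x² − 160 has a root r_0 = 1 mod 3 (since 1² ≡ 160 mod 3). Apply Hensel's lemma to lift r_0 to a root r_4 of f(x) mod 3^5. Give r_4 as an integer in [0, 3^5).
r_4 = 103 (mod 243)

Hensel's recurrence: r_{i+1} = r_i − f(r_i)·(f′(r_i))^{-1} mod 3^{i+2}, with f′(x) = 2x. Iterate:
  r_0 = 1 (mod 3)
  r_1 = 4 (mod 9)
  r_2 = 22 (mod 27)
  r_3 = 22 (mod 81)
  r_4 = 103 (mod 243)
Final: r_4 = 103, and one checks f(r_4) ≡ 0 mod 3^5.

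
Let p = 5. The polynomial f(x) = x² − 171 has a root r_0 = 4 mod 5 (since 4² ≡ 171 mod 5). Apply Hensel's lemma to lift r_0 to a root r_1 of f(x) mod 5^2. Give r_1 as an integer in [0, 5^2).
r_1 = 14 (mod 25)

Hensel's recurrence: r_{i+1} = r_i − f(r_i)·(f′(r_i))^{-1} mod 5^{i+2}, with f′(x) = 2x. Iterate:
  r_0 = 4 (mod 5)
  r_1 = 14 (mod 25)
Final: r_1 = 14, and one checks f(r_1) ≡ 0 mod 5^2.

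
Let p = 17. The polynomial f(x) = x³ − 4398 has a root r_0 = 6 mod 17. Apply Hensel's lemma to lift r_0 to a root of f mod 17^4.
r_3 = 34805 (mod 83521)

Hensel: r_{i+1} = r_i − f(r_i)/f′(r_i) mod 17^{i+2}, where f′(x) = 3x². Iterate:
  r_0 = 6 (mod 17)
  r_1 = 125 (mod 289)
  r_2 = 414 (mod 4913)
  r_3 = 34805 (mod 83521)
Final: r = 34805 with f(r) ≡ 0 mod 17^4.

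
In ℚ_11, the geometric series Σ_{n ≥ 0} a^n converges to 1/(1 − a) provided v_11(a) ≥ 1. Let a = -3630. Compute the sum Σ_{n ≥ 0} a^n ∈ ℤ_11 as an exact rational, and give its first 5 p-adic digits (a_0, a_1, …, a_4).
Σ a^n = 1/(1 − a) = 1/3631;  first 5 digits = (1, 0, 3, 8, 8)

v_11(a) = 2 ≥ 1, so the series converges in ℤ_11 to 1/(1 − a) = 1/(1 − (-3630)) = 1/3631. Expand this rational in ℤ_11: compute digits iteratively via d_i = x_i mod 11, x_{i+1} = (x_i − d_i)/11. The first 5 digits are (1, 0, 3, 8, 8).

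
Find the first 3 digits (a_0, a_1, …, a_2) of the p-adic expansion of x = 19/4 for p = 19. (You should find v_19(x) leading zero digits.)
(a_0, …, a_2) = (0, 5, 14)

v_19(19/4) = 1, so a_0 = ... = a_0 = 0. Factor out: x = 19^1 · u with u = 1/4 a unit in ℤ_19. Expand u iteratively via a_{v+i} = u_i mod 19, u_{i+1} = (u_i − a_{v+i})/19:
  u_0 = 1/4;  a_1 = 5;  u_1 = (u_0 − 5)/19 = -1/4
  u_1 = -1/4;  a_2 = 14;  u_2 = (u_1 − 14)/19 = -3/4
Digits: (0, 5, 14).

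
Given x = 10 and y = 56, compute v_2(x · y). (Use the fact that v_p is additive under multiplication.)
v_2(560) = 4

v_p(x) = 1 (factor: 10 = 2^1 · 5); v_p(y) = 3 (factor: 56 = 2^3 · 7). Additivity: v_p(xy) = v_p(x) + v_p(y) = 1 + 3 = 4. (Direct check: xy = 560 = 2^4 · (35).)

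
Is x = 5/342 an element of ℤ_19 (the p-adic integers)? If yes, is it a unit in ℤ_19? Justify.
x ∉ ℤ_19 (v_19(x) = -1 < 0)

ℤ_19 = {x ∈ ℚ_19 : v_19(x) ≥ 0} and ℤ_19^× = {x ∈ ℤ_19 : v_19(x) = 0}. Here v_19(5/342) = v_19(num) − v_19(den) = -1; compare against these criteria.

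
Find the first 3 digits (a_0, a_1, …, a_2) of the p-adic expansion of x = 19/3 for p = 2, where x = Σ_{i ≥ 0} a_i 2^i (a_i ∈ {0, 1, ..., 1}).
(a_0, …, a_2) = (1, 0, 0)

v_2(19/3) = 0 (numerator and denominator both coprime to 2), so x ∈ ℤ_2^×. Compute digits iteratively via a_i = x_i mod 2, x_{i+1} = (x_i − a_i)/2, with x_0 = x:
  x_0 = 19/3;  a_0 = 1;  x_1 = (x_0 − 1)/2 = 8/3
  x_1 = 8/3;  a_1 = 0;  x_2 = (x_1 − 0)/2 = 4/3
  x_2 = 4/3;  a_2 = 0;  x_3 = (x_2 − 0)/2 = 2/3
Digits: (1, 0, 0).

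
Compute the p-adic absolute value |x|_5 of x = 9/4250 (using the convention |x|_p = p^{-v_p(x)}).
|9/4250|_5 = 125

Step 1 — compute v_5(x) by factoring powers of 5 out of the numerator and denominator: v_5(9/4250) = -3. Step 2 — apply |x|_p = p^{-v_p(x)} = 5^{3} = 125.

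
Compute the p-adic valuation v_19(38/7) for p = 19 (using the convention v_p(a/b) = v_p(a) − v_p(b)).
v_19(38/7) = 1

Factor powers of 19 from the numerator and denominator of the reduced fraction: 38 = 19^1 · 2 and 7 = 19^0 · 7. Apply v_p(a/b) = v_p(a) − v_p(b): v_19(38/7) = 1 − 0 = 1.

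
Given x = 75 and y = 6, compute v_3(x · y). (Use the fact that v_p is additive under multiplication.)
v_3(450) = 2

v_p(x) = 1 (factor: 75 = 3^1 · 25); v_p(y) = 1 (factor: 6 = 3^1 · 2). Additivity: v_p(xy) = v_p(x) + v_p(y) = 1 + 1 = 2. (Direct check: xy = 450 = 3^2 · (50).)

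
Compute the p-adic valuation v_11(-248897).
v_11(-248897) = 4

v_11(n) is the largest exponent k such that 11^k divides n. Factor out: -248897 = -11^4 · 17. (Sign doesn't affect v_p.) So v_11(-248897) = 4.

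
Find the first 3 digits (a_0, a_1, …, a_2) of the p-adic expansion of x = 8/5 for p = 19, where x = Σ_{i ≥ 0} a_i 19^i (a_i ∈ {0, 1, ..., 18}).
(a_0, …, a_2) = (13, 7, 11)

v_19(8/5) = 0 (numerator and denominator both coprime to 19), so x ∈ ℤ_19^×. Compute digits iteratively via a_i = x_i mod 19, x_{i+1} = (x_i − a_i)/19, with x_0 = x:
  x_0 = 8/5;  a_0 = 13;  x_1 = (x_0 − 13)/19 = -3/5
  x_1 = -3/5;  a_1 = 7;  x_2 = (x_1 − 7)/19 = -2/5
  x_2 = -2/5;  a_2 = 11;  x_3 = (x_2 − 11)/19 = -3/5
Digits: (13, 7, 11).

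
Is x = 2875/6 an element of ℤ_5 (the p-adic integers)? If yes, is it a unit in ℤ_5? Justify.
x ∈ ℤ_5 but not a unit; v_5(x) = 3 > 0

ℤ_5 = {x ∈ ℚ_5 : v_5(x) ≥ 0} and ℤ_5^× = {x ∈ ℤ_5 : v_5(x) = 0}. Here v_5(2875/6) = v_5(num) − v_5(den) = 3; compare against these criteria.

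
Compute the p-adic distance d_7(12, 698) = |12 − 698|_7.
d_7(12, 698) = 1/343

Step 1 — x − y = 12 − 698 = -686. Step 2 — v_7(-686) = 3 (factor: -686 = −(7^3 · 2); the sign does not affect v_p). Step 3 — |x − y|_7 = 7^{-3} = 1/343.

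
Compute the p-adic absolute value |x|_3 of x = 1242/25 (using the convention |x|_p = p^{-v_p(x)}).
|1242/25|_3 = 1/27

Step 1 — compute v_3(x) by factoring powers of 3 out of the numerator and denominator: v_3(1242/25) = 3. Step 2 — apply |x|_p = p^{-v_p(x)} = 3^{-3} = 1/27.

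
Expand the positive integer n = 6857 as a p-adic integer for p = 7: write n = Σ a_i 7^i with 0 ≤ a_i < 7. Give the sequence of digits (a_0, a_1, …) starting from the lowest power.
(a_0, a_1, …) = (4, 6, 6, 5, 2)

Repeated division by 7 gives the digits low-to-high: 6857 = 4 + 6·7^1 + 6·7^2 + 5·7^3 + 2·7^4. Digit sequence: (4, 6, 6, 5, 2).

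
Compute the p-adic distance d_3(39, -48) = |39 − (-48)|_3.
d_3(39, -48) = 1/3

Step 1 — x − y = 39 − (-48) = 87. Step 2 — v_3(87) = 1 (factor: 87 = (3^1 · 29); the sign does not affect v_p). Step 3 — |x − y|_3 = 3^{-1} = 1/3.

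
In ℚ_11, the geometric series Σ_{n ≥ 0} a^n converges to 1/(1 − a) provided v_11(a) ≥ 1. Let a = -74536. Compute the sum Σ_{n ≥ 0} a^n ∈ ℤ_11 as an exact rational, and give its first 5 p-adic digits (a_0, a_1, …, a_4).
Σ a^n = 1/(1 − a) = 1/74537;  first 5 digits = (1, 0, 0, 10, 5)

v_11(a) = 3 ≥ 1, so the series converges in ℤ_11 to 1/(1 − a) = 1/(1 − (-74536)) = 1/74537. Expand this rational in ℤ_11: compute digits iteratively via d_i = x_i mod 11, x_{i+1} = (x_i − d_i)/11. The first 5 digits are (1, 0, 0, 10, 5).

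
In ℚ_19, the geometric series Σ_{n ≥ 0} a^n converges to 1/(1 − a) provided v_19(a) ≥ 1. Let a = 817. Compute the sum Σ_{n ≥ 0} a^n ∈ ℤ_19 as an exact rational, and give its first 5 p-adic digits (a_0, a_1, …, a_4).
Σ a^n = 1/(1 − a) = -1/816;  first 5 digits = (1, 5, 8, 13, 7)

v_19(a) = 1 ≥ 1, so the series converges in ℤ_19 to 1/(1 − a) = 1/(1 − 817) = -1/816. Expand this rational in ℤ_19: compute digits iteratively via d_i = x_i mod 19, x_{i+1} = (x_i − d_i)/19. The first 5 digits are (1, 5, 8, 13, 7).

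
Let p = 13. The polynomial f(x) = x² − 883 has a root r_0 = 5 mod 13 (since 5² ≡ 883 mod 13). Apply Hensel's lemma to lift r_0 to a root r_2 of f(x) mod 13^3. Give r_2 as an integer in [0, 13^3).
r_2 = 1578 (mod 2197)

Hensel's recurrence: r_{i+1} = r_i − f(r_i)·(f′(r_i))^{-1} mod 13^{i+2}, with f′(x) = 2x. Iterate:
  r_0 = 5 (mod 13)
  r_1 = 57 (mod 169)
  r_2 = 1578 (mod 2197)
Final: r_2 = 1578, and one checks f(r_2) ≡ 0 mod 13^3.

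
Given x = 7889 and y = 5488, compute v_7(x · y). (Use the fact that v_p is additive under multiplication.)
v_7(43294832) = 6

v_p(x) = 3 (factor: 7889 = 7^3 · 23); v_p(y) = 3 (factor: 5488 = 7^3 · 16). Additivity: v_p(xy) = v_p(x) + v_p(y) = 3 + 3 = 6. (Direct check: xy = 43294832 = 7^6 · (368).)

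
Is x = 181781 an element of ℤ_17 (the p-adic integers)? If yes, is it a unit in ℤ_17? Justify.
x ∈ ℤ_17 but not a unit; v_17(x) = 3 > 0

ℤ_17 = {x ∈ ℚ_17 : v_17(x) ≥ 0} and ℤ_17^× = {x ∈ ℤ_17 : v_17(x) = 0}. Here v_17(181781) = v_17(num) − v_17(den) = 3; compare against these criteria.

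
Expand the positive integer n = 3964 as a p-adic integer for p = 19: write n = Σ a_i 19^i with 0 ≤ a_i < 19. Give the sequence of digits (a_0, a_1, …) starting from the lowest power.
(a_0, a_1, …) = (12, 18, 10)

Repeated division by 19 gives the digits low-to-high: 3964 = 12 + 18·19^1 + 10·19^2. Digit sequence: (12, 18, 10).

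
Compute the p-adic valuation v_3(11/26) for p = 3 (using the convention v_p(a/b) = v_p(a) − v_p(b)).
v_3(11/26) = 0

Factor powers of 3 from the numerator and denominator of the reduced fraction: 11 = 3^0 · 11 and 26 = 3^0 · 26. Apply v_p(a/b) = v_p(a) − v_p(b): v_3(11/26) = 0 − 0 = 0.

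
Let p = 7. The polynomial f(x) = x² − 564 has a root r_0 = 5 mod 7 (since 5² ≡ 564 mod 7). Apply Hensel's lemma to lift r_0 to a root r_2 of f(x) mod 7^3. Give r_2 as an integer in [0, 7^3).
r_2 = 299 (mod 343)

Hensel's recurrence: r_{i+1} = r_i − f(r_i)·(f′(r_i))^{-1} mod 7^{i+2}, with f′(x) = 2x. Iterate:
  r_0 = 5 (mod 7)
  r_1 = 5 (mod 49)
  r_2 = 299 (mod 343)
Final: r_2 = 299, and one checks f(r_2) ≡ 0 mod 7^3.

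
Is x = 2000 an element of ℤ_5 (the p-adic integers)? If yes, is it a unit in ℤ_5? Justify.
x ∈ ℤ_5 but not a unit; v_5(x) = 3 > 0

ℤ_5 = {x ∈ ℚ_5 : v_5(x) ≥ 0} and ℤ_5^× = {x ∈ ℤ_5 : v_5(x) = 0}. Here v_5(2000) = v_5(num) − v_5(den) = 3; compare against these criteria.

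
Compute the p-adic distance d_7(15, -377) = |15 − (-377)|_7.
d_7(15, -377) = 1/49

Step 1 — x − y = 15 − (-377) = 392. Step 2 — v_7(392) = 2 (factor: 392 = (7^2 · 8); the sign does not affect v_p). Step 3 — |x − y|_7 = 7^{-2} = 1/49.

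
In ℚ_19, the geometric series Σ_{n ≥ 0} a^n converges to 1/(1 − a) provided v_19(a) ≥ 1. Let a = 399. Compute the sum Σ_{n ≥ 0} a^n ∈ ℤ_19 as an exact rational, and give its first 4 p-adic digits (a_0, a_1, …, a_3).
Σ a^n = 1/(1 − a) = -1/398;  first 4 digits = (1, 2, 5, 12)

v_19(a) = 1 ≥ 1, so the series converges in ℤ_19 to 1/(1 − a) = 1/(1 − 399) = -1/398. Expand this rational in ℤ_19: compute digits iteratively via d_i = x_i mod 19, x_{i+1} = (x_i − d_i)/19. The first 4 digits are (1, 2, 5, 12).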